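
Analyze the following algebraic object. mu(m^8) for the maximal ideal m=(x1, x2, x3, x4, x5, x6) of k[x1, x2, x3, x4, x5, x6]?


Graded Nakayama: mu(m^d) = dim_k (m^d/m^(d+1)) = #degree-8 monomials in 6 vars
C(n+d-1,d)=C(13,8)=1287


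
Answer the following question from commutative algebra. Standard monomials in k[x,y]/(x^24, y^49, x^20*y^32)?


k[x,y]/I, I = (x^24, y^49, x^20*y^32)
Rect: 24x49=1176. Corner: (24-20)x(49-32)=68.
dim = 1176-68 = 1108


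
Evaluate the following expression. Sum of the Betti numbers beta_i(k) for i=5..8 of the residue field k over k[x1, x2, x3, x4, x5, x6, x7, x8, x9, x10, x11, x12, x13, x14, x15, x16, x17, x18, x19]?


Koszul resolution: beta_i(k)=C(n,i), n=19
C(19,5)=11628, C(19,6)=27132, C(19,7)=50388, C(19,8)=75582
Sum=164730


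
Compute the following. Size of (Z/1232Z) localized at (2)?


2-primary part: 1232=2^4*77
Size=2^4=16


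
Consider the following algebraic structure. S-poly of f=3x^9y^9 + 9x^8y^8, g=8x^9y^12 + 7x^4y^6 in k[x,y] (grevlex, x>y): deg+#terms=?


LT(f)=3x^9y^9, LT(g)=8x^9y^12
lcm(LM)=x^9y^12
S(f,g) (scaled by 24 to clear denominators) = 8y^3*f - 3*g = 72x^8y^11 - 21x^4y^6
2 terms, deg 19.
19+2=21


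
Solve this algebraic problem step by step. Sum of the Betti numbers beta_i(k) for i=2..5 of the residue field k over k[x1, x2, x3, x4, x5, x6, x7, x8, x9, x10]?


Koszul resolution: beta_i(k)=C(n,i), n=10
C(10,2)=45, C(10,3)=120, C(10,4)=210, C(10,5)=252
Sum=627


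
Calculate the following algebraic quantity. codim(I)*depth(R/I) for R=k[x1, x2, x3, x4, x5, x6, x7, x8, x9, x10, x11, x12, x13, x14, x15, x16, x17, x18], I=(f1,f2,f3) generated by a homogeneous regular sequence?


codim=3, depth=dim(R/I)=18-3=15
Product=3*15=45


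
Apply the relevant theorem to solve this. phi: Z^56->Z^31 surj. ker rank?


rank(ker) = 56-31 = 25


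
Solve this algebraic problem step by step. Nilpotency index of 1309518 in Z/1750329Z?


1309518^k mod 1750329:
k=1: 1309518
k=2: 1563786
k=3: 1500282
k=4: 0
First zero at k = 4


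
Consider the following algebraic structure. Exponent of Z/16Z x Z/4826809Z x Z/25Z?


Exponent = lcm of the cyclic orders; pairwise coprime => product.
2^4*13^6*5^2=16*4826809*25=1930723600


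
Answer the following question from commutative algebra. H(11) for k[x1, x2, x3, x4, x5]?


C(d+n-1,n-1)=C(15,4)=1365


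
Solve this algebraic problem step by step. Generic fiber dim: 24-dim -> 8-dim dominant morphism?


dim(fiber)=dim(X)-dim(Y)=24-8=16


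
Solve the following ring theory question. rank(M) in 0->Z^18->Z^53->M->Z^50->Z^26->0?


Alt sum=0:
(-1)^0*18 + (-1)^1*53 + (-1)^2*? + (-1)^3*50 + (-1)^4*26=0
rank(M)=59


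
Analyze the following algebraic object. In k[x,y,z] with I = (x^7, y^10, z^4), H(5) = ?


Need i<7, j<10, k<4 with i+j+k=5.
For each i, j ranges over max(0,5-i-3)..min(9,5-i):
  i=0: j in [2,5] -> 4
  i=1: j in [1,4] -> 4
  i=2: j in [0,3] -> 4
  i=3: j in [0,2] -> 3
  i=4: j in [0,1] -> 2
  i=5: j in [0,0] -> 1
H(5) = 4+4+4+3+2+1 = 18


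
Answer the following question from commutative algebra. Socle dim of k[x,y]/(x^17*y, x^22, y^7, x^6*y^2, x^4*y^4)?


Socle = ann(m) = span of standard monomials u with x*u, y*u in I (staircase corners).
Minimal generators: x^22, x^17*y, x^6*y^2, x^4*y^4, y^7
Corners: x^3y^6, x^5y^3, x^16y, x^21
Socle dim=4


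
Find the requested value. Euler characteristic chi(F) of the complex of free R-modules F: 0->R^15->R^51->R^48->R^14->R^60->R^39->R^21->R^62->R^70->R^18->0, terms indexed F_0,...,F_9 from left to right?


chi = sum (-1)^i * rank:
(-1)^0*15=15
(-1)^1*51=-51
(-1)^2*48=48
(-1)^3*14=-14
(-1)^4*60=60
(-1)^5*39=-39
(-1)^6*21=21
(-1)^7*62=-62
(-1)^8*70=70
(-1)^9*18=-18
chi=30


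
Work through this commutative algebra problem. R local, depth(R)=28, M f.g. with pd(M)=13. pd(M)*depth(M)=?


pd+depth=28
depth=28-13=15
pd*depth=13*15=195


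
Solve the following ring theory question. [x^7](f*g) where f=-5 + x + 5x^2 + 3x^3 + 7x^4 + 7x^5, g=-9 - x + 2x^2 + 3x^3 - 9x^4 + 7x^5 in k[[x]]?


[x^7] = sum a_i*b_j, i+j=7
  5*7=35
  3*-9=-27
  7*3=21
  7*2=14
Sum=43


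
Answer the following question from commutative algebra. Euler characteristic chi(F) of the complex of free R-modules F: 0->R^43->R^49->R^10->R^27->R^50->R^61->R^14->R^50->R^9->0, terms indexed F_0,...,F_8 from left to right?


chi = sum (-1)^i * rank:
(-1)^0*43=43
(-1)^1*49=-49
(-1)^2*10=10
(-1)^3*27=-27
(-1)^4*50=50
(-1)^5*61=-61
(-1)^6*14=14
(-1)^7*50=-50
(-1)^8*9=9
chi=-61


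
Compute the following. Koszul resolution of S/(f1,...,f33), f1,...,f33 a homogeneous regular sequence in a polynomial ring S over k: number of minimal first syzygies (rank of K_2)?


Regular sequence => Koszul complex is the minimal free resolution.
Syz_1 minimally generated by Koszul relations f_i*e_j - f_j*e_i (i<j): mu(Syz_1) = beta_2 = C(m,2) = m(m-1)/2
m=33
33*32/2 = 528


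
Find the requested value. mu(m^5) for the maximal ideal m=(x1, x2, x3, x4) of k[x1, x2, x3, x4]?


Graded Nakayama: mu(m^d) = dim_k (m^d/m^(d+1)) = #degree-5 monomials in 4 vars
C(n+d-1,d)=C(8,5)=56


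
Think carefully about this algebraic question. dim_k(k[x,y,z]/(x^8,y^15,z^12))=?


Basis: x^iy^jz^k, i<8,j<15,k<12
8*15*12=1440


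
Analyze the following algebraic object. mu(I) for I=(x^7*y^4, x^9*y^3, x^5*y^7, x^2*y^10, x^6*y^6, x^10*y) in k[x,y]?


Remove redundant (divisible by others).
Min: x^10*y, x^9*y^3, x^7*y^4, x^6*y^6, x^5*y^7, x^2*y^10
Count=6


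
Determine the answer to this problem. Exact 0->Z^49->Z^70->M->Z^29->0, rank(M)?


Alt sum=0:
(-1)^0*49 + (-1)^1*70 + (-1)^2*? + (-1)^3*29=0
rank(M)=50


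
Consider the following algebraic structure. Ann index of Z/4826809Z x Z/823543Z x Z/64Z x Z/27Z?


Exponent = lcm of the cyclic orders; pairwise coprime => product.
13^6*7^7*2^6*3^3=4826809*823543*64*27=6868946472687936


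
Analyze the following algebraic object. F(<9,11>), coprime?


gcd(9,11)=1 => F=ab-a-b=9*11-9-11=99-20=79


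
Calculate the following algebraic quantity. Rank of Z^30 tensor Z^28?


rank(M(x)N) = rank(M)*rank(N)
30*28 = 840


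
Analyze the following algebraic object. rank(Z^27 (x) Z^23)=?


rank(M(x)N) = rank(M)*rank(N)
27*23 = 621


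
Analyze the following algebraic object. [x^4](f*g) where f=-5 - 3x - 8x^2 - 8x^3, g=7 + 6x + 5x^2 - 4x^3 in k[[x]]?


[x^4] = sum a_i*b_j, i+j=4
  -3*-4=12
  -8*5=-40
  -8*6=-48
Sum=-76


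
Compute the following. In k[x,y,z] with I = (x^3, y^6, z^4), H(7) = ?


Need i<3, j<6, k<4 with i+j+k=7.
For each i, j ranges over max(0,7-i-3)..min(5,7-i):
  i=0: j in [4,5] -> 2
  i=1: j in [3,5] -> 3
  i=2: j in [2,5] -> 4
H(7) = 2+3+4 = 9


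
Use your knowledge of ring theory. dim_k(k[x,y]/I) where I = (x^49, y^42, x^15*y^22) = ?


k[x,y]/I, I = (x^49, y^42, x^15*y^22)
Rect: 49x42=2058. Corner: (49-15)x(42-22)=680.
dim = 2058-680 = 1378


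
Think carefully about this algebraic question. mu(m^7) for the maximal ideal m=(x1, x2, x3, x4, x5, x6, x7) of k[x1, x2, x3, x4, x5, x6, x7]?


Graded Nakayama: mu(m^d) = dim_k (m^d/m^(d+1)) = #degree-7 monomials in 7 vars
C(n+d-1,d)=C(13,7)=1716


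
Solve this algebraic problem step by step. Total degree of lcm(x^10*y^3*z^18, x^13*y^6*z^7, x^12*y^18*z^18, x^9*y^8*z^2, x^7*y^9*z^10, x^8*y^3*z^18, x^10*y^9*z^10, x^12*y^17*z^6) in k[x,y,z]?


lcm = componentwise max:
x: max(10,13,12,9,7,8,10,12)=13
y: max(3,6,18,8,9,3,9,17)=18
z: max(18,7,18,2,10,18,10,6)=18
Total=13+18+18=49


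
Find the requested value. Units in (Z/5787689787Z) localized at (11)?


Local ring = Z/214358881Z.
phi(214358881) = 11^7*(11-1) = 194871710


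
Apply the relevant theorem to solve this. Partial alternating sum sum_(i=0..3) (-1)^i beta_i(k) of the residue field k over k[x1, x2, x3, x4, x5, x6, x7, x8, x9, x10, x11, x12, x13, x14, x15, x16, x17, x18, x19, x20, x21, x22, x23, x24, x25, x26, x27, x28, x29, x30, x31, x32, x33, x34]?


Koszul resolution: beta_i(k)=C(n,i), n=34
sum_(i=0..p) (-1)^i C(n,i) = (-1)^p C(n-1,p)
(-1)^3*C(33,3) = (-1)^3*5456 = -5456


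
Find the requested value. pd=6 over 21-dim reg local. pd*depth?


pd+depth=21
depth=21-6=15
pd*depth=6*15=90


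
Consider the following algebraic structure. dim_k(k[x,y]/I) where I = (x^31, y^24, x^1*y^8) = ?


k[x,y]/I, I = (x^31, y^24, x^1*y^8)
Rect: 31x24=744. Corner: (31-1)x(24-8)=480.
dim = 744-480 = 264


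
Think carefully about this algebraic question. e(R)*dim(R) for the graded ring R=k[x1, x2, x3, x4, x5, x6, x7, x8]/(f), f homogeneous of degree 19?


e(R)=deg(f)=19, dim(R)=8-1=7
e*dim=19*7=133


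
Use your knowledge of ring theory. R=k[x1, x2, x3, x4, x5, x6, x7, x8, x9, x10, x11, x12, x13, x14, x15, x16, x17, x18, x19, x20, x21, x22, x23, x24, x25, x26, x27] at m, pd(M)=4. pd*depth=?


pd+depth=27
depth=27-4=23
pd*depth=4*23=92


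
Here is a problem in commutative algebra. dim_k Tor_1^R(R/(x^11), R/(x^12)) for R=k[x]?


Tor_1(R/I,R/J)=(I cap J)/IJ=(x^12)/(x^23)
dim=23-12=min(11,12)=11


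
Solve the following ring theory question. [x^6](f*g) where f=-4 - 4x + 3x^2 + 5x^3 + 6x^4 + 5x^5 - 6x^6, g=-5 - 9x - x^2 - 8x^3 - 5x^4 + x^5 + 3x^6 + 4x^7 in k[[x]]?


[x^6] = sum a_i*b_j, i+j=6
  -4*3=-12
  -4*1=-4
  3*-5=-15
  5*-8=-40
  6*-1=-6
  5*-9=-45
  -6*-5=30
Sum=-92


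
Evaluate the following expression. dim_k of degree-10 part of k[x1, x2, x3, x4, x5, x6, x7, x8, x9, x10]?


C(d+n-1,n-1)=C(19,9)=92378


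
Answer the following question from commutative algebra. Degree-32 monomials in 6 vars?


C(d+n-1,n-1)=C(37,5)=435897


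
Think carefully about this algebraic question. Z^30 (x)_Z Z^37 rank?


rank(M(x)N) = rank(M)*rank(N)
30*37 = 1110


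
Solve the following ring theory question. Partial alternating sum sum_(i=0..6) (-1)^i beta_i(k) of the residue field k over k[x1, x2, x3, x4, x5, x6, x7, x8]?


Koszul resolution: beta_i(k)=C(n,i), n=8
sum_(i=0..p) (-1)^i C(n,i) = (-1)^p C(n-1,p)
(-1)^6*C(7,6) = (-1)^6*7 = 7


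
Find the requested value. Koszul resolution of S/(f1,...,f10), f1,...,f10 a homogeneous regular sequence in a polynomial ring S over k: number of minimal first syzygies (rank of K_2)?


Regular sequence => Koszul complex is the minimal free resolution.
Syz_1 minimally generated by Koszul relations f_i*e_j - f_j*e_i (i<j): mu(Syz_1) = beta_2 = C(m,2) = m(m-1)/2
m=10
10*9/2 = 45


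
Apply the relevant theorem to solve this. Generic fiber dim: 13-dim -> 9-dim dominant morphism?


dim(fiber)=dim(X)-dim(Y)=13-9=4


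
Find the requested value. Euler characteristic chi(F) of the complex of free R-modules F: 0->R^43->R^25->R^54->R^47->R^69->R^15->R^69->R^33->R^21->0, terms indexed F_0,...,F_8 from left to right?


chi = sum (-1)^i * rank:
(-1)^0*43=43
(-1)^1*25=-25
(-1)^2*54=54
(-1)^3*47=-47
(-1)^4*69=69
(-1)^5*15=-15
(-1)^6*69=69
(-1)^7*33=-33
(-1)^8*21=21
chi=136


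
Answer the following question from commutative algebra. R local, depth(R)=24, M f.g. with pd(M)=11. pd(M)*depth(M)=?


pd+depth=24
depth=24-11=13
pd*depth=11*13=143


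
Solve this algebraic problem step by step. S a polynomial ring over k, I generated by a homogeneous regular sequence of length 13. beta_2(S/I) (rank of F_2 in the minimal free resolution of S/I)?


Regular sequence => Koszul complex is the minimal free resolution.
Syz_1 minimally generated by Koszul relations f_i*e_j - f_j*e_i (i<j): mu(Syz_1) = beta_2 = C(m,2) = m(m-1)/2
m=13
13*12/2 = 78


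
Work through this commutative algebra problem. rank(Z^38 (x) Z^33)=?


rank(M(x)N) = rank(M)*rank(N)
38*33 = 1254


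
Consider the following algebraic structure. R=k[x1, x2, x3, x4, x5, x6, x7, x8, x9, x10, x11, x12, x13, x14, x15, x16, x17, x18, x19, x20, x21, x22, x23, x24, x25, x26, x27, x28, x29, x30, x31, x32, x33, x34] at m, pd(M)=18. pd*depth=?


pd+depth=34
depth=34-18=16
pd*depth=18*16=288


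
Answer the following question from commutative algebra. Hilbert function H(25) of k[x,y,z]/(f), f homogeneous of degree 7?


C(27,2)-C(20,2)=351-190=161


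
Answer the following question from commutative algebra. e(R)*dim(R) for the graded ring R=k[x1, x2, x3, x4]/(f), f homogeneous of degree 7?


e(R)=deg(f)=7, dim(R)=4-1=3
e*dim=7*3=21


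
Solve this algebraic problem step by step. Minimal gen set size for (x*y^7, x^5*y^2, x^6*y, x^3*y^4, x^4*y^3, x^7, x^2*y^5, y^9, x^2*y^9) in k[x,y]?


Remove redundant (divisible by others).
x^2*y^9 redundant.
Min: x^7, x^6*y, x^5*y^2, x^4*y^3, x^3*y^4, x^2*y^5, x*y^7, y^9
Count=8


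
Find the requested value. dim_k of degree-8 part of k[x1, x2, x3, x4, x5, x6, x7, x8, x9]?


C(d+n-1,n-1)=C(16,8)=12870


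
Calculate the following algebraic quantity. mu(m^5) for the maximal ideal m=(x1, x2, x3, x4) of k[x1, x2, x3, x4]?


Graded Nakayama: mu(m^d) = dim_k (m^d/m^(d+1)) = #degree-5 monomials in 4 vars
C(n+d-1,d)=C(8,5)=56


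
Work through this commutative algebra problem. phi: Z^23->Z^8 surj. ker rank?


rank(ker) = 23-8 = 15


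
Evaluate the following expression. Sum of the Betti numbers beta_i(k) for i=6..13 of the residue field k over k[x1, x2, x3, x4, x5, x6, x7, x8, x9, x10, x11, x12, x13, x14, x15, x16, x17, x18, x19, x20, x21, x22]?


Koszul resolution: beta_i(k)=C(n,i), n=22
C(22,6)=74613, C(22,7)=170544, C(22,8)=319770, C(22,9)=497420, C(22,10)=646646, C(22,11)=705432, C(22,12)=646646, C(22,13)=497420
Sum=3558491


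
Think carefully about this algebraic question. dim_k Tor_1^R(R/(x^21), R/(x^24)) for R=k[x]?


Tor_1(R/I,R/J)=(I cap J)/IJ=(x^24)/(x^45)
dim=45-24=min(21,24)=21


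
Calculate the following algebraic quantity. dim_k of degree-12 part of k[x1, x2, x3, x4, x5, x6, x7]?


C(d+n-1,n-1)=C(18,6)=18564


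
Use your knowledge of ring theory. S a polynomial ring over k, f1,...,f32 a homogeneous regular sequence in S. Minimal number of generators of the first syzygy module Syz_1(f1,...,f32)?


Regular sequence => Koszul complex is the minimal free resolution.
Syz_1 minimally generated by Koszul relations f_i*e_j - f_j*e_i (i<j): mu(Syz_1) = beta_2 = C(m,2) = m(m-1)/2
m=32
32*31/2 = 496


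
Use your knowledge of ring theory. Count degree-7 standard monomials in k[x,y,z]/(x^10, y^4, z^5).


Need i<10, j<4, k<5 with i+j+k=7.
For each i, j ranges over max(0,7-i-4)..min(3,7-i):
  i=0: j in [3,3] -> 1
  i=1: j in [2,3] -> 2
  i=2: j in [1,3] -> 3
  i=3: j in [0,3] -> 4
  i=4: j in [0,3] -> 4
  i=5: j in [0,2] -> 3
  i=6: j in [0,1] -> 2
  i=7: j in [0,0] -> 1
H(7) = 1+2+3+4+4+3+2+1 = 20


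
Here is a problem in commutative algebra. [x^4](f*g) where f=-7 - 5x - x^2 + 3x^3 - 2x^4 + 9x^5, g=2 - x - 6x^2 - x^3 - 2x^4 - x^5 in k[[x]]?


[x^4] = sum a_i*b_j, i+j=4
  -7*-2=14
  -5*-1=5
  -1*-6=6
  3*-1=-3
  -2*2=-4
Sum=18


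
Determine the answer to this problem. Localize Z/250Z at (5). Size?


5-primary part: 250=5^3*2
Size=5^3=125


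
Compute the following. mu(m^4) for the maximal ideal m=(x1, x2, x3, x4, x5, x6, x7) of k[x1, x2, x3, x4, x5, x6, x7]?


Graded Nakayama: mu(m^d) = dim_k (m^d/m^(d+1)) = #degree-4 monomials in 7 vars
C(n+d-1,d)=C(10,4)=210


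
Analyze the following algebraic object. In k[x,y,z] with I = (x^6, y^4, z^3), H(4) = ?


Need i<6, j<4, k<3 with i+j+k=4.
For each i, j ranges over max(0,4-i-2)..min(3,4-i):
  i=0: j in [2,3] -> 2
  i=1: j in [1,3] -> 3
  i=2: j in [0,2] -> 3
  i=3: j in [0,1] -> 2
  i=4: j in [0,0] -> 1
H(4) = 2+3+3+2+1 = 11


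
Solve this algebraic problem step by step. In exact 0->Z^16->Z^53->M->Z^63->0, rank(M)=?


Alt sum=0:
(-1)^0*16 + (-1)^1*53 + (-1)^2*? + (-1)^3*63=0
rank(M)=100


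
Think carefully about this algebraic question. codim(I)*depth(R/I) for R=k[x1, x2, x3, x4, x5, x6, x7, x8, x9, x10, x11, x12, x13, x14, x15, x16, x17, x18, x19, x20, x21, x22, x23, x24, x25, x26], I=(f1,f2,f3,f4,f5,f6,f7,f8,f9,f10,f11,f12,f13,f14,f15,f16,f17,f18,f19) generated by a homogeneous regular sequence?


codim=19, depth=dim(R/I)=26-19=7
Product=19*7=133


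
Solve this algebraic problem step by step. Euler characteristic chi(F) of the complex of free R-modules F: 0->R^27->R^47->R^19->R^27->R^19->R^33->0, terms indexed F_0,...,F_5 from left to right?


chi = sum (-1)^i * rank:
(-1)^0*27=27
(-1)^1*47=-47
(-1)^2*19=19
(-1)^3*27=-27
(-1)^4*19=19
(-1)^5*33=-33
chi=-42


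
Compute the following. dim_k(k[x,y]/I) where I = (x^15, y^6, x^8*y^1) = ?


k[x,y]/I, I = (x^15, y^6, x^8*y^1)
Rect: 15x6=90. Corner: (15-8)x(6-1)=35.
dim = 90-35 = 55


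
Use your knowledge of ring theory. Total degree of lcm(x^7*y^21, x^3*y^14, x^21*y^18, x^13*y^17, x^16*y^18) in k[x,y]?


lcm = componentwise max:
x: max(7,3,21,13,16)=21
y: max(21,14,18,17,18)=21
Total=21+21=42


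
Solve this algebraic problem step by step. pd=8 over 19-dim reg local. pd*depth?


pd+depth=19
depth=19-8=11
pd*depth=8*11=88


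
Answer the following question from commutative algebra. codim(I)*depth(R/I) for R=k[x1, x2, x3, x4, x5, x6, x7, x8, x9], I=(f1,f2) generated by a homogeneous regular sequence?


codim=2, depth=dim(R/I)=9-2=7
Product=2*7=14


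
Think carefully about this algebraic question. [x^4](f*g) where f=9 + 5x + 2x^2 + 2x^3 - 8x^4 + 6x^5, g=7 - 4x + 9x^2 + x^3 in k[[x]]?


[x^4] = sum a_i*b_j, i+j=4
  5*1=5
  2*9=18
  2*-4=-8
  -8*7=-56
Sum=-41


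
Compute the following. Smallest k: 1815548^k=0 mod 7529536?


1815548^k mod 7529536:
k=1: 1815548
k=2: 2036048
k=3: 0
First zero at k = 3


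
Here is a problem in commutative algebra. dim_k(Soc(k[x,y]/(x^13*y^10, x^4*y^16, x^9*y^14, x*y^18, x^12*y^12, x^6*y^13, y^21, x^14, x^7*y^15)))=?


Socle = ann(m) = span of standard monomials u with x*u, y*u in I (staircase corners).
Redundant generators: x^7*y^15, x^9*y^14
Minimal generators: x^14, x^13*y^10, x^12*y^12, x^6*y^13, x^4*y^16, x*y^18, y^21
Corners: y^20, x^3y^17, x^5y^15, x^11y^12, x^12y^11, x^13y^9
Socle dim=6


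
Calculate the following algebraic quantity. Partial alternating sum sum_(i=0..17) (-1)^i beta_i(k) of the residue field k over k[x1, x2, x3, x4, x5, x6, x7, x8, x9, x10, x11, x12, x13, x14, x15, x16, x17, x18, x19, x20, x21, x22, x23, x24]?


Koszul resolution: beta_i(k)=C(n,i), n=24
sum_(i=0..p) (-1)^i C(n,i) = (-1)^p C(n-1,p)
(-1)^17*C(23,17) = (-1)^17*100947 = -100947


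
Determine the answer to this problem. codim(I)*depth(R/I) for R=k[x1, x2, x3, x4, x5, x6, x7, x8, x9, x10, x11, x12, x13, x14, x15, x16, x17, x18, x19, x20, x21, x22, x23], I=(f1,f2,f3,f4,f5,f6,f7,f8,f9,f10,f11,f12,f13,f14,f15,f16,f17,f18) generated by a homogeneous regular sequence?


codim=18, depth=dim(R/I)=23-18=5
Product=18*5=90


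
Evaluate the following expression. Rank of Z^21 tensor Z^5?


rank(M(x)N) = rank(M)*rank(N)
21*5 = 105


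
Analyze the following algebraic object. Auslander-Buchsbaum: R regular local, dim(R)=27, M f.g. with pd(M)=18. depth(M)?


pd+depth=depth(R)=27
depth=27-18=9


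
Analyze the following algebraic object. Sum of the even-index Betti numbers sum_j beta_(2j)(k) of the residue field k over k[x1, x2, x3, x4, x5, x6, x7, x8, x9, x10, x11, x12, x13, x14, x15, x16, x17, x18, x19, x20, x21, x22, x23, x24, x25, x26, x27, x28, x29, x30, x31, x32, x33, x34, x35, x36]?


Koszul resolution: beta_i(k)=C(n,i), n=36
sum_even C(36,i) = 2^(n-1) = 2^35 = 34359738368


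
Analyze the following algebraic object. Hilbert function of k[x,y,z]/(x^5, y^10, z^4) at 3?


Need i<5, j<10, k<4 with i+j+k=3.
For each i, j ranges over max(0,3-i-3)..min(9,3-i):
  i=0: j in [0,3] -> 4
  i=1: j in [0,2] -> 3
  i=2: j in [0,1] -> 2
  i=3: j in [0,0] -> 1
H(3) = 4+3+2+1 = 10


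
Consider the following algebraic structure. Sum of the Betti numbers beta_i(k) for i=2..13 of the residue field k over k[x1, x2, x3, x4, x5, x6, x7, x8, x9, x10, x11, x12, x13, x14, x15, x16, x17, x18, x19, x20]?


Koszul resolution: beta_i(k)=C(n,i), n=20
C(20,2)=190, C(20,3)=1140, C(20,4)=4845, C(20,5)=15504, C(20,6)=38760, C(20,7)=77520, C(20,8)=125970, C(20,9)=167960, C(20,10)=184756, C(20,11)=167960, C(20,12)=125970, C(20,13)=77520
Sum=988095


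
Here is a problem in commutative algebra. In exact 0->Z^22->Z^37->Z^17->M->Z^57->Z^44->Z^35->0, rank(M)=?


Alt sum=0:
(-1)^0*22 + (-1)^1*37 + (-1)^2*17 + (-1)^3*? + (-1)^4*57 + (-1)^5*44 + (-1)^6*35=0
rank(M)=50


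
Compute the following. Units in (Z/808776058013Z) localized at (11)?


Local ring = Z/2357947691Z.
phi(2357947691) = 11^8*(11-1) = 2143588810


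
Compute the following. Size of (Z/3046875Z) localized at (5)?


5-primary part: 3046875=5^7*39
Size=5^7=78125


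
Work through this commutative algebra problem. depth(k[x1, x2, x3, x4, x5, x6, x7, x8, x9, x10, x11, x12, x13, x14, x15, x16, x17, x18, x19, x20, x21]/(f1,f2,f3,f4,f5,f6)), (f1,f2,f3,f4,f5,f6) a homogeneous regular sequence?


depth(R)=21
depth(R/I)=21-6=15


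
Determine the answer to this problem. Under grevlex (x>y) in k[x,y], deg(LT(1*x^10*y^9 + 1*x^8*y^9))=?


LT: 1*x^10*y^9
deg_x=10, deg_y=9
Total=10+9=19


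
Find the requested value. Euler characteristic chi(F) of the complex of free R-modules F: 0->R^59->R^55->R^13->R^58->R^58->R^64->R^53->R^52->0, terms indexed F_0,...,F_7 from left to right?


chi = sum (-1)^i * rank:
(-1)^0*59=59
(-1)^1*55=-55
(-1)^2*13=13
(-1)^3*58=-58
(-1)^4*58=58
(-1)^5*64=-64
(-1)^6*53=53
(-1)^7*52=-52
chi=-46


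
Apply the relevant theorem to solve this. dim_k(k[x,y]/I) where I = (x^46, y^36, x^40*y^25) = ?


k[x,y]/I, I = (x^46, y^36, x^40*y^25)
Rect: 46x36=1656. Corner: (46-40)x(36-25)=66.
dim = 1656-66 = 1590


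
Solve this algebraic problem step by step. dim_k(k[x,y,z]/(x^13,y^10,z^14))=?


Basis: x^iy^jz^k, i<13,j<10,k<14
13*10*14=1820


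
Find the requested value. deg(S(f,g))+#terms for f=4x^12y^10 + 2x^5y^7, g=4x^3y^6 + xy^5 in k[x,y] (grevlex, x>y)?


LT(f)=4x^12y^10, LT(g)=4x^3y^6
lcm(LM)=x^12y^10
S(f,g) (scaled by 16 to clear denominators) = 4*f - 4x^9y^4*g = -4x^10y^9 + 8x^5y^7
2 terms, deg 19.
19+2=21


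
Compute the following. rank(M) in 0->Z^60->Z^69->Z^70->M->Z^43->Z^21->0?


Alt sum=0:
(-1)^0*60 + (-1)^1*69 + (-1)^2*70 + (-1)^3*? + (-1)^4*43 + (-1)^5*21=0
rank(M)=83


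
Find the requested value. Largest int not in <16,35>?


gcd(16,35)=1 => F=ab-a-b=16*35-16-35=560-51=509


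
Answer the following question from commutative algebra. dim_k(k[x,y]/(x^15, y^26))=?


Basis: x^i*y^j, i<15, j<26
15*26=390


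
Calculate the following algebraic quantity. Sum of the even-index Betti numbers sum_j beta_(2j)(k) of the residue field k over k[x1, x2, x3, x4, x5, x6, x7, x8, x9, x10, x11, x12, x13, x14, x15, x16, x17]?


Koszul resolution: beta_i(k)=C(n,i), n=17
sum_even C(17,i) = 2^(n-1) = 2^16 = 65536


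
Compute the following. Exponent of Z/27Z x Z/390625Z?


Exponent = lcm of the cyclic orders; pairwise coprime => product.
3^3*5^8=27*390625=10546875


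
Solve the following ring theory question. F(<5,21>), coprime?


gcd(5,21)=1 => F=ab-a-b=5*21-5-21=105-26=79


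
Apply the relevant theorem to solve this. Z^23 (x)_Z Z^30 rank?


rank(M(x)N) = rank(M)*rank(N)
23*30 = 690


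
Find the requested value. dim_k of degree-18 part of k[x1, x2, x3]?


C(d+n-1,n-1)=C(20,2)=190


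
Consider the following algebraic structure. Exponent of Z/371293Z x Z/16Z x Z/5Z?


Exponent = lcm of the cyclic orders; pairwise coprime => product.
13^5*2^4*5^1=371293*16*5=29703440


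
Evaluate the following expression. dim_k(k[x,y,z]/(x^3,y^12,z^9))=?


Basis: x^iy^jz^k, i<3,j<12,k<9
3*12*9=324


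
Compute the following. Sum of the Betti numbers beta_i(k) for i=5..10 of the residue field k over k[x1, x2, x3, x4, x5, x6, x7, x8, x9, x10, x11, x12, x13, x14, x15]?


Koszul resolution: beta_i(k)=C(n,i), n=15
C(15,5)=3003, C(15,6)=5005, C(15,7)=6435, C(15,8)=6435, C(15,9)=5005, C(15,10)=3003
Sum=28886


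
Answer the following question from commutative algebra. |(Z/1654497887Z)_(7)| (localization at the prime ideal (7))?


7-primary part: 1654497887=7^9*41
Size=7^9=40353607


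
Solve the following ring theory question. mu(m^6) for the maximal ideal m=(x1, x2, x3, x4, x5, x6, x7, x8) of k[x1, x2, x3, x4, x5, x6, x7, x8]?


Graded Nakayama: mu(m^d) = dim_k (m^d/m^(d+1)) = #degree-6 monomials in 8 vars
C(n+d-1,d)=C(13,6)=1716


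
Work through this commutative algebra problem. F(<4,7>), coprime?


gcd(4,7)=1 => F=ab-a-b=4*7-4-7=28-11=17


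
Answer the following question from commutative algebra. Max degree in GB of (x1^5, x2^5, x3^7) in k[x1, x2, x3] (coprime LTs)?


Pure powers, coprime LTs => already GB.
Degrees: 5, 5, 7
Max=7


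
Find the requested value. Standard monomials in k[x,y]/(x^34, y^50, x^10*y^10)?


k[x,y]/I, I = (x^34, y^50, x^10*y^10)
Rect: 34x50=1700. Corner: (34-10)x(50-10)=960.
dim = 1700-960 = 740


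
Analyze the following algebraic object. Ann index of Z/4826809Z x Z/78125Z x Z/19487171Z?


Exponent = lcm of the cyclic orders; pairwise coprime => product.
13^6*5^7*11^7=4826809*78125*19487171=7348504091198359375


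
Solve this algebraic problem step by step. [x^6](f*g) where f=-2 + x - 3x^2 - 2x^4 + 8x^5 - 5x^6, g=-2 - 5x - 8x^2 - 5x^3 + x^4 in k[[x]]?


[x^6] = sum a_i*b_j, i+j=6
  -3*1=-3
  -2*-8=16
  8*-5=-40
  -5*-2=10
Sum=-17


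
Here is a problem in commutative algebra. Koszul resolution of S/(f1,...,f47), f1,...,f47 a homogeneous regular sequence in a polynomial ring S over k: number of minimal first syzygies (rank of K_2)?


Regular sequence => Koszul complex is the minimal free resolution.
Syz_1 minimally generated by Koszul relations f_i*e_j - f_j*e_i (i<j): mu(Syz_1) = beta_2 = C(m,2) = m(m-1)/2
m=47
47*46/2 = 1081


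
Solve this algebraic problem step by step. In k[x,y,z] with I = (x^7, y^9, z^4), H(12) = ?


Need i<7, j<9, k<4 with i+j+k=12.
For each i, j ranges over max(0,12-i-3)..min(8,12-i):
  i=0: j in [9,8] -> 0
  i=1: j in [8,8] -> 1
  i=2: j in [7,8] -> 2
  i=3: j in [6,8] -> 3
  i=4: j in [5,8] -> 4
  i=5: j in [4,7] -> 4
  i=6: j in [3,6] -> 4
H(12) = 0+1+2+3+4+4+4 = 18


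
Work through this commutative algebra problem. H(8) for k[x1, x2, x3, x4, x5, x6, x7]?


C(d+n-1,n-1)=C(14,6)=3003


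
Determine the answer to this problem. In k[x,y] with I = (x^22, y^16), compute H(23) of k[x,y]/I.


k[x,y], I = (x^22, y^16), d = 23
Need i < 22 and d-i < 16.
Range: 8 <= i <= 21.
H(23) = 14


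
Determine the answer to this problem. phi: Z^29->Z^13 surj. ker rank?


rank(ker) = 29-13 = 16


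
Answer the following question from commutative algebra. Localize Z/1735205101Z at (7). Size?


7-primary part: 1735205101=7^9*43
Size=7^9=40353607


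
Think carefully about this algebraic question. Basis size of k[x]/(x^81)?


Basis: 1,x,...,x^80
dim=81


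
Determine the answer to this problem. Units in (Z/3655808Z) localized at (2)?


Local ring = Z/128Z.
phi(128) = 2^6*(2-1) = 64


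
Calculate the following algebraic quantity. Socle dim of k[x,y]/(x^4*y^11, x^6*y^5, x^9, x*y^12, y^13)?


Socle = ann(m) = span of standard monomials u with x*u, y*u in I (staircase corners).
Minimal generators: x^9, x^6*y^5, x^4*y^11, x*y^12, y^13
Corners: y^12, x^3y^11, x^5y^10, x^8y^4
Socle dim=4


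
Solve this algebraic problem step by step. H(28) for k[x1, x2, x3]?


C(d+n-1,n-1)=C(30,2)=435


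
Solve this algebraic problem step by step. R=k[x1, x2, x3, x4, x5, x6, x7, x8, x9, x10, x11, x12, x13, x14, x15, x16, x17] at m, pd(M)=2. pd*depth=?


pd+depth=17
depth=17-2=15
pd*depth=2*15=30


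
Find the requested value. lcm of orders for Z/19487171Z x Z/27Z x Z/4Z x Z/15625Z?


Exponent = lcm of the cyclic orders; pairwise coprime => product.
11^7*3^3*2^2*5^6=19487171*27*4*15625=32884601062500


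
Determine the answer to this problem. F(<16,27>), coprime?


gcd(16,27)=1 => F=ab-a-b=16*27-16-27=432-43=389


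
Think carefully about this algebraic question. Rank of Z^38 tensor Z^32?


rank(M(x)N) = rank(M)*rank(N)
38*32 = 1216


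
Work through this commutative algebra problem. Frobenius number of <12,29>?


gcd(12,29)=1 => F=ab-a-b=12*29-12-29=348-41=307


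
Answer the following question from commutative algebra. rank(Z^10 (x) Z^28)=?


rank(M(x)N) = rank(M)*rank(N)
10*28 = 280


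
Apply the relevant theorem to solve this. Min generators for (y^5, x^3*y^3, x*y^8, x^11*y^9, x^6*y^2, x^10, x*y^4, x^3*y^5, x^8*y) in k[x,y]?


Remove redundant (divisible by others).
x*y^8 redundant.
x^11*y^9 redundant.
x^3*y^5 redundant.
Min: x^10, x^8*y, x^6*y^2, x^3*y^3, x*y^4, y^5
Count=6


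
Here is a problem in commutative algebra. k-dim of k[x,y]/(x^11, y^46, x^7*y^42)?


k[x,y]/I, I = (x^11, y^46, x^7*y^42)
Rect: 11x46=506. Corner: (11-7)x(46-42)=16.
dim = 506-16 = 490


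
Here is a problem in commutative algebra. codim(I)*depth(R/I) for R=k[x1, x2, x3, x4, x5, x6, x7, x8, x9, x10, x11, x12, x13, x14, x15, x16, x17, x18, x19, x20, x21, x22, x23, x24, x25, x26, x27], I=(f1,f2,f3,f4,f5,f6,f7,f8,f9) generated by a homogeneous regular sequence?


codim=9, depth=dim(R/I)=27-9=18
Product=9*18=162


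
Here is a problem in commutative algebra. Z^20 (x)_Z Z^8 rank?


rank(M(x)N) = rank(M)*rank(N)
20*8 = 160


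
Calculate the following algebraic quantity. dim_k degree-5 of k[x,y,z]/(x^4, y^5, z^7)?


Need i<4, j<5, k<7 with i+j+k=5.
For each i, j ranges over max(0,5-i-6)..min(4,5-i):
  i=0: j in [0,4] -> 5
  i=1: j in [0,4] -> 5
  i=2: j in [0,3] -> 4
  i=3: j in [0,2] -> 3
H(5) = 5+5+4+3 = 17


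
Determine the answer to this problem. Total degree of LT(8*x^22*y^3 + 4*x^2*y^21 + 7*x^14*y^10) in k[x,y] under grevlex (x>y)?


LT: 8*x^22*y^3
deg_x=22, deg_y=3
Total=22+3=25


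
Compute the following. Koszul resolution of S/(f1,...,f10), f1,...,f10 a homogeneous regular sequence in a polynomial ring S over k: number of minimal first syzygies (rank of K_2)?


Regular sequence => Koszul complex is the minimal free resolution.
Syz_1 minimally generated by Koszul relations f_i*e_j - f_j*e_i (i<j): mu(Syz_1) = beta_2 = C(m,2) = m(m-1)/2
m=10
10*9/2 = 45


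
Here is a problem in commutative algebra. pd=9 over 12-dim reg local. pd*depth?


pd+depth=12
depth=12-9=3
pd*depth=9*3=27


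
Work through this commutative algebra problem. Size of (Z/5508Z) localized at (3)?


3-primary part: 5508=3^4*68
Size=3^4=81


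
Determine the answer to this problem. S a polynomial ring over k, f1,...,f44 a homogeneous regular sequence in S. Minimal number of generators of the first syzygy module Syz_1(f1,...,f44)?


Regular sequence => Koszul complex is the minimal free resolution.
Syz_1 minimally generated by Koszul relations f_i*e_j - f_j*e_i (i<j): mu(Syz_1) = beta_2 = C(m,2) = m(m-1)/2
m=44
44*43/2 = 946


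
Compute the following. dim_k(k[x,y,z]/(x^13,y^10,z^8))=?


Basis: x^iy^jz^k, i<13,j<10,k<8
13*10*8=1040


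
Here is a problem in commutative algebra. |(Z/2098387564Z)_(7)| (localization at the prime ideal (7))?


7-primary part: 2098387564=7^9*52
Size=7^9=40353607


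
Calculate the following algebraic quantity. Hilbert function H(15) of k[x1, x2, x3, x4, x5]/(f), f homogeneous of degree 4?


C(19,4)-C(15,4)=3876-1365=2511


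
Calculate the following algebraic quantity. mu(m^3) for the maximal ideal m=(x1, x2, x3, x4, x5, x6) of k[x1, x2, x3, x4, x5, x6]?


Graded Nakayama: mu(m^d) = dim_k (m^d/m^(d+1)) = #degree-3 monomials in 6 vars
C(n+d-1,d)=C(8,3)=56


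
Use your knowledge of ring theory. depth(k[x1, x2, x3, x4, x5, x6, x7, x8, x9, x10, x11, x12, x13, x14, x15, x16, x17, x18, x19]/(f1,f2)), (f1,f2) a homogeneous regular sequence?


depth(R)=19
depth(R/I)=19-2=17


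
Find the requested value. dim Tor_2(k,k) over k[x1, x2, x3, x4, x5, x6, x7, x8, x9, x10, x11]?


Koszul: C(n,i)=C(11,2)=55


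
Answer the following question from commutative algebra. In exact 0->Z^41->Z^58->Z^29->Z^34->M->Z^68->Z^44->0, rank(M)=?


Alt sum=0:
(-1)^0*41 + (-1)^1*58 + (-1)^2*29 + (-1)^3*34 + (-1)^4*? + (-1)^5*68 + (-1)^6*44=0
rank(M)=46


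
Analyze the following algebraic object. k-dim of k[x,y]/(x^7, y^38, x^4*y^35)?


k[x,y]/I, I = (x^7, y^38, x^4*y^35)
Rect: 7x38=266. Corner: (7-4)x(38-35)=9.
dim = 266-9 = 257


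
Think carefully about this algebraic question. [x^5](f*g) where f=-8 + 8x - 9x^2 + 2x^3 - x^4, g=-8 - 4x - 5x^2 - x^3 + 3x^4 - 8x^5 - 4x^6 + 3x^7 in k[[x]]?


[x^5] = sum a_i*b_j, i+j=5
  -8*-8=64
  8*3=24
  -9*-1=9
  2*-5=-10
  -1*-4=4
Sum=91


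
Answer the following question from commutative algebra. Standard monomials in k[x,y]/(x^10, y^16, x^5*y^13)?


k[x,y]/I, I = (x^10, y^16, x^5*y^13)
Rect: 10x16=160. Corner: (10-5)x(16-13)=15.
dim = 160-15 = 145


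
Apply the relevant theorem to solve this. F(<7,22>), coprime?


gcd(7,22)=1 => F=ab-a-b=7*22-7-22=154-29=125


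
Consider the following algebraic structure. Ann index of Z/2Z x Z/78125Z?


Exponent = lcm of the cyclic orders; pairwise coprime => product.
2^1*5^7=2*78125=156250


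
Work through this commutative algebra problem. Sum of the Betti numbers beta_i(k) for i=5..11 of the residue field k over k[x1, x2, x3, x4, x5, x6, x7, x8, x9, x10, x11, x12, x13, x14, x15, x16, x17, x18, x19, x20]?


Koszul resolution: beta_i(k)=C(n,i), n=20
C(20,5)=15504, C(20,6)=38760, C(20,7)=77520, C(20,8)=125970, C(20,9)=167960, C(20,10)=184756, C(20,11)=167960
Sum=778430


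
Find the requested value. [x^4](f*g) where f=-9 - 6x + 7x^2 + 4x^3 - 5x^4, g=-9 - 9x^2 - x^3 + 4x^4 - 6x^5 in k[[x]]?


[x^4] = sum a_i*b_j, i+j=4
  -9*4=-36
  -6*-1=6
  7*-9=-63
  -5*-9=45
Sum=-48


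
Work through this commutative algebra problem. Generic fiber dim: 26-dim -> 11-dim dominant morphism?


dim(fiber)=dim(X)-dim(Y)=26-11=15


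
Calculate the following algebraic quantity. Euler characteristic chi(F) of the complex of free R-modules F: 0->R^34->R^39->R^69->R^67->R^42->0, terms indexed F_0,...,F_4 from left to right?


chi = sum (-1)^i * rank:
(-1)^0*34=34
(-1)^1*39=-39
(-1)^2*69=69
(-1)^3*67=-67
(-1)^4*42=42
chi=39


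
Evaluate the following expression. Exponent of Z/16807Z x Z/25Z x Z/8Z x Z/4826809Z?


Exponent = lcm of the cyclic orders; pairwise coprime => product.
7^5*5^2*2^3*13^6=16807*25*8*4826809=16224835772600


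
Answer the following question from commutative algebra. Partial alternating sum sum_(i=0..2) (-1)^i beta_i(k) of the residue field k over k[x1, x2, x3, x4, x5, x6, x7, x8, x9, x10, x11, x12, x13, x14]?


Koszul resolution: beta_i(k)=C(n,i), n=14
sum_(i=0..p) (-1)^i C(n,i) = (-1)^p C(n-1,p)
(-1)^2*C(13,2) = (-1)^2*78 = 78


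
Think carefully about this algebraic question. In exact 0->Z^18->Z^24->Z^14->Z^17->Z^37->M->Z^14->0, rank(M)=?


Alt sum=0:
(-1)^0*18 + (-1)^1*24 + (-1)^2*14 + (-1)^3*17 + (-1)^4*37 + (-1)^5*? + (-1)^6*14=0
rank(M)=42


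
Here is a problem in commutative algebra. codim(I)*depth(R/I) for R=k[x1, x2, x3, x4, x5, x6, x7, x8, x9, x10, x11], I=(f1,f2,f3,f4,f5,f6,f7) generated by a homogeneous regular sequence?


codim=7, depth=dim(R/I)=11-7=4
Product=7*4=28


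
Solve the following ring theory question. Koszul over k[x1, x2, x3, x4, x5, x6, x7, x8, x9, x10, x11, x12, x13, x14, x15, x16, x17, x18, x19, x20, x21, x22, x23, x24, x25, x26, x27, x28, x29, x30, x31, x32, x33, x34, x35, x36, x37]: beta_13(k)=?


C(n,i)=C(37,13)=3562467300


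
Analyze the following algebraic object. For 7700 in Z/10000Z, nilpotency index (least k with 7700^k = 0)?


7700^k mod 10000:
k=1: 7700
k=2: 0
First zero at k = 2


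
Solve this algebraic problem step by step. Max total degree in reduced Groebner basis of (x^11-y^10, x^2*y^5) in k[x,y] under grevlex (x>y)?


LT(f1)=x^11, LT(f2)=x^2y^5, lcm=x^11y^5
S(f1,f2) = y^5*f1 - x^9*f2 = -y^15
Reduced GB = {f1, f2, y^15}; degrees 11, 7, 15
Max = 15


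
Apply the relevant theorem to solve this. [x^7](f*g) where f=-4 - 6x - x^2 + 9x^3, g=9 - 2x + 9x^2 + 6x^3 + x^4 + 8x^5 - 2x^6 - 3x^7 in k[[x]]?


[x^7] = sum a_i*b_j, i+j=7
  -4*-3=12
  -6*-2=12
  -1*8=-8
  9*1=9
Sum=25


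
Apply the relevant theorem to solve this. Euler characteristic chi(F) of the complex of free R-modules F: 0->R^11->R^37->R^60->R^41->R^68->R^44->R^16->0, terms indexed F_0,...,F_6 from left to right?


chi = sum (-1)^i * rank:
(-1)^0*11=11
(-1)^1*37=-37
(-1)^2*60=60
(-1)^3*41=-41
(-1)^4*68=68
(-1)^5*44=-44
(-1)^6*16=16
chi=33


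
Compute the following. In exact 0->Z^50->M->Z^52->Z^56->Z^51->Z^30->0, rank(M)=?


Alt sum=0:
(-1)^0*50 + (-1)^1*? + (-1)^2*52 + (-1)^3*56 + (-1)^4*51 + (-1)^5*30=0
rank(M)=67


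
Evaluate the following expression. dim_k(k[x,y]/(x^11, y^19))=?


Basis: x^i*y^j, i<11, j<19
11*19=209


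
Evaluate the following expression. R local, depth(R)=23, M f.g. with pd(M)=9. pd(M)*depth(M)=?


pd+depth=23
depth=23-9=14
pd*depth=9*14=126


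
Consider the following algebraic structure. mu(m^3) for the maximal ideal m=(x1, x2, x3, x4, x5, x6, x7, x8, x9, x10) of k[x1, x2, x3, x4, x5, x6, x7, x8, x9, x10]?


Graded Nakayama: mu(m^d) = dim_k (m^d/m^(d+1)) = #degree-3 monomials in 10 vars
C(n+d-1,d)=C(12,3)=220


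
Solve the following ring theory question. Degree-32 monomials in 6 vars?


C(d+n-1,n-1)=C(37,5)=435897


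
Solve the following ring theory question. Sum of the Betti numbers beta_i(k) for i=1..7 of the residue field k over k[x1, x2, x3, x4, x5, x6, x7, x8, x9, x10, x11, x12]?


Koszul resolution: beta_i(k)=C(n,i), n=12
C(12,1)=12, C(12,2)=66, C(12,3)=220, C(12,4)=495, C(12,5)=792, C(12,6)=924, C(12,7)=792
Sum=3301


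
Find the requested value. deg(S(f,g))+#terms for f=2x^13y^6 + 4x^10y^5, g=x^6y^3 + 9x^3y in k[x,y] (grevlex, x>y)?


LT(f)=2x^13y^6, LT(g)=x^6y^3
lcm(LM)=x^13y^6
S(f,g) (scaled by 2 to clear denominators) = 1*f - 2x^7y^3*g = 4x^10y^5 - 18x^10y^4
2 terms, deg 15.
15+2=17


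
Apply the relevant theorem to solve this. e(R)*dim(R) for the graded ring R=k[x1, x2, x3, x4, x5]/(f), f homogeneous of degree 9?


e(R)=deg(f)=9, dim(R)=5-1=4
e*dim=9*4=36


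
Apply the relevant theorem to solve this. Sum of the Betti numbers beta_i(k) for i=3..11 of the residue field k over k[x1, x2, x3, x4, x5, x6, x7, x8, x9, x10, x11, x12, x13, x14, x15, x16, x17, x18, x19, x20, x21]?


Koszul resolution: beta_i(k)=C(n,i), n=21
C(21,3)=1330, C(21,4)=5985, C(21,5)=20349, C(21,6)=54264, C(21,7)=116280, C(21,8)=203490, C(21,9)=293930, C(21,10)=352716, C(21,11)=352716
Sum=1401060


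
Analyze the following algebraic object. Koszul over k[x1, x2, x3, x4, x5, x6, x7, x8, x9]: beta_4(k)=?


C(n,i)=C(9,4)=126


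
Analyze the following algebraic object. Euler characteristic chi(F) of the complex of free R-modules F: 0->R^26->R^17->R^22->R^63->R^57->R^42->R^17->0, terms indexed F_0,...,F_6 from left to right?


chi = sum (-1)^i * rank:
(-1)^0*26=26
(-1)^1*17=-17
(-1)^2*22=22
(-1)^3*63=-63
(-1)^4*57=57
(-1)^5*42=-42
(-1)^6*17=17
chi=0


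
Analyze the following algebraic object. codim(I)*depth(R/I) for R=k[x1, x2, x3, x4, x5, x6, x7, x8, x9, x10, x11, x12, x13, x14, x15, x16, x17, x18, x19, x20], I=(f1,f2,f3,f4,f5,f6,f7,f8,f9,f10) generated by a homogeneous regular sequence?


codim=10, depth=dim(R/I)=20-10=10
Product=10*10=100


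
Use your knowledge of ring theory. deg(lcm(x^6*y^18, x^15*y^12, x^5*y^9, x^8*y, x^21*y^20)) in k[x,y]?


lcm = componentwise max:
x: max(6,15,5,8,21)=21
y: max(18,12,9,1,20)=20
Total=21+20=41


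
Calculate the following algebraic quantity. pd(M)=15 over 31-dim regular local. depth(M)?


pd+depth=depth(R)=31
depth=31-15=16


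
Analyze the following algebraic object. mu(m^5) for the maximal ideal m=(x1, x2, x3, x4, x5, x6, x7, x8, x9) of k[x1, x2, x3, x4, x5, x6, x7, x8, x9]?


Graded Nakayama: mu(m^d) = dim_k (m^d/m^(d+1)) = #degree-5 monomials in 9 vars
C(n+d-1,d)=C(13,5)=1287
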